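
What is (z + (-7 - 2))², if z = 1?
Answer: 64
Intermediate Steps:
(z + (-7 - 2))² = (1 + (-7 - 2))² = (1 - 9)² = (-8)² = 64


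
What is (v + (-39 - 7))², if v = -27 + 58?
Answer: 225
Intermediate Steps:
v = 31
(v + (-39 - 7))² = (31 + (-39 - 7))² = (31 - 46)² = (-15)² = 225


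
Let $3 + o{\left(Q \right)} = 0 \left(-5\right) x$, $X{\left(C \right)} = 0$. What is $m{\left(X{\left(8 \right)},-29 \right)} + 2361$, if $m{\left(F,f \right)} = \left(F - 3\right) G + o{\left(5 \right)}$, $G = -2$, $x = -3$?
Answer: $2364$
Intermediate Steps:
$o{\left(Q \right)} = -3$ ($o{\left(Q \right)} = -3 + 0 \left(-5\right) \left(-3\right) = -3 + 0 \left(-3\right) = -3 + 0 = -3$)
$m{\left(F,f \right)} = 3 - 2 F$ ($m{\left(F,f \right)} = \left(F - 3\right) \left(-2\right) - 3 = \left(-3 + F\right) \left(-2\right) - 3 = \left(6 - 2 F\right) - 3 = 3 - 2 F$)
$m{\left(X{\left(8 \right)},-29 \right)} + 2361 = \left(3 - 0\right) + 2361 = \left(3 + 0\right) + 2361 = 3 + 2361 = 2364$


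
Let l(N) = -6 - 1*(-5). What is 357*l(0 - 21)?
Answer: -357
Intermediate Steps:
l(N) = -1 (l(N) = -6 + 5 = -1)
357*l(0 - 21) = 357*(-1) = -357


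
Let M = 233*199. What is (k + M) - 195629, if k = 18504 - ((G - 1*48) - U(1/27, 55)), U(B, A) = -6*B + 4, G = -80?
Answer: -1175636/9 ≈ -1.3063e+5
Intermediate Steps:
U(B, A) = 4 - 6*B
M = 46367
k = 167722/9 (k = 18504 - ((-80 - 1*48) - (4 - 6/27)) = 18504 - ((-80 - 48) - (4 - 6*1/27)) = 18504 - (-128 - (4 - 2/9)) = 18504 - (-128 - 1*34/9) = 18504 - (-128 - 34/9) = 18504 - 1*(-1186/9) = 18504 + 1186/9 = 167722/9 ≈ 18636.)
(k + M) - 195629 = (167722/9 + 46367) - 195629 = 585025/9 - 195629 = -1175636/9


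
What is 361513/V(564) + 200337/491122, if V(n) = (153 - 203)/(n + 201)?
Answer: -6791171774322/1227805 ≈ -5.5312e+6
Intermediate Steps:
V(n) = -50/(201 + n)
361513/V(564) + 200337/491122 = 361513/((-50/(201 + 564))) + 200337/491122 = 361513/((-50/765)) + 200337*(1/491122) = 361513/((-50*1/765)) + 200337/491122 = 361513/(-10/153) + 200337/491122 = 361513*(-153/10) + 200337/491122 = -55311489/10 + 200337/491122 = -6791171774322/1227805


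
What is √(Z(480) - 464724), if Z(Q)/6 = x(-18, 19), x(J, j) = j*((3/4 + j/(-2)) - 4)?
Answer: 3*I*√207190/2 ≈ 682.77*I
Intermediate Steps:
x(J, j) = j*(-13/4 - j/2) (x(J, j) = j*((3*(¼) + j*(-½)) - 4) = j*((¾ - j/2) - 4) = j*(-13/4 - j/2))
Z(Q) = -2907/2 (Z(Q) = 6*(-¼*19*(13 + 2*19)) = 6*(-¼*19*(13 + 38)) = 6*(-¼*19*51) = 6*(-969/4) = -2907/2)
√(Z(480) - 464724) = √(-2907/2 - 464724) = √(-932355/2) = 3*I*√207190/2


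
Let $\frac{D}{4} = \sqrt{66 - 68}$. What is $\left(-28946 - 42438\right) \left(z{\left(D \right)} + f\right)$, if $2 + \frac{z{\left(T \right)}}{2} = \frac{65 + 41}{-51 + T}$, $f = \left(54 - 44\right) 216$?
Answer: $- \frac{404457175424}{2633} + \frac{60533632 i \sqrt{2}}{2633} \approx -1.5361 \cdot 10^{8} + 32513.0 i$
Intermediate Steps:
$f = 2160$ ($f = 10 \cdot 216 = 2160$)
$D = 4 i \sqrt{2}$ ($D = 4 \sqrt{66 - 68} = 4 \sqrt{-2} = 4 i \sqrt{2} \approx 5.6569 i$)
$z{\left(T \right)} = -4 + \frac{212}{-51 + T}$ ($z{\left(T \right)} = -4 + 2 \frac{65 + 41}{-51 + T} = -4 + 2 \frac{106}{-51 + T} = -4 + \frac{212}{-51 + T}$)
$\left(-28946 - 42438\right) \left(z{\left(D \right)} + f\right) = \left(-28946 - 42438\right) \left(\frac{4 \left(104 - 4 i \sqrt{2}\right)}{-51 + 4 i \sqrt{2}} + 2160\right) = - 71384 \left(\frac{4 \left(104 - 4 i \sqrt{2}\right)}{-51 + 4 i \sqrt{2}} + 2160\right) = - 71384 \left(2160 + \frac{4 \left(104 - 4 i \sqrt{2}\right)}{-51 + 4 i \sqrt{2}}\right) = -154189440 - \frac{285536 \left(104 - 4 i \sqrt{2}\right)}{-51 + 4 i \sqrt{2}}$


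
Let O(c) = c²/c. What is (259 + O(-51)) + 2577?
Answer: 2785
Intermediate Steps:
O(c) = c
(259 + O(-51)) + 2577 = (259 - 51) + 2577 = 208 + 2577 = 2785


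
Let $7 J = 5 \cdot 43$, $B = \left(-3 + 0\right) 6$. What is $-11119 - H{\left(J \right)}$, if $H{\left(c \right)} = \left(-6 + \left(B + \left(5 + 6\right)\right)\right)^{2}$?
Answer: $-11288$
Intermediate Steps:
$B = -18$ ($B = \left(-3\right) 6 = -18$)
$J = \frac{215}{7}$ ($J = \frac{5 \cdot 43}{7} = \frac{1}{7} \cdot 215 = \frac{215}{7} \approx 30.714$)
$H{\left(c \right)} = 169$ ($H{\left(c \right)} = \left(-6 + \left(-18 + \left(5 + 6\right)\right)\right)^{2} = \left(-6 + \left(-18 + 11\right)\right)^{2} = \left(-6 - 7\right)^{2} = \left(-13\right)^{2} = 169$)
$-11119 - H{\left(J \right)} = -11119 - 169 = -11288$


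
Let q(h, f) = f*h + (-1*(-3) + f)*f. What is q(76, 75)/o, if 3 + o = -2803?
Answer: -5775/1403 ≈ -4.1162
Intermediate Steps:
o = -2806 (o = -3 - 2803 = -2806)
q(h, f) = f*h + f*(3 + f) (q(h, f) = f*h + (3 + f)*f = f*h + f*(3 + f))
q(76, 75)/o = (75*(3 + 75 + 76))/(-2806) = (75*154)*(-1/2806) = 11550*(-1/2806) = -5775/1403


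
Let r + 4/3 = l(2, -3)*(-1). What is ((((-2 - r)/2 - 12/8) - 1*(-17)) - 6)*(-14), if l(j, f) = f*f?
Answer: -574/3 ≈ -191.33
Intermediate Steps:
l(j, f) = f**2
r = -31/3 (r = -4/3 + (-3)**2*(-1) = -4/3 + 9*(-1) = -4/3 - 9 = -31/3 ≈ -10.333)
((((-2 - r)/2 - 12/8) - 1*(-17)) - 6)*(-14) = ((((-2 - 1*(-31/3))/2 - 12/8) - 1*(-17)) - 6)*(-14) = ((((-2 + 31/3)*(1/2) - 12*1/8) + 17) - 6)*(-14) = ((((25/3)*(1/2) - 3/2) + 17) - 6)*(-14) = (((25/6 - 3/2) + 17) - 6)*(-14) = ((8/3 + 17) - 6)*(-14) = (59/3 - 6)*(-14) = (41/3)*(-14) = -574/3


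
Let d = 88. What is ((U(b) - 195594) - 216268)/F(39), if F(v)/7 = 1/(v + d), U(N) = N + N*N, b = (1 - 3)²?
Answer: -52303934/7 ≈ -7.4720e+6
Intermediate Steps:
b = 4 (b = (-2)² = 4)
U(N) = N + N²
F(v) = 7/(88 + v) (F(v) = 7/(v + 88) = 7/(88 + v))
((U(b) - 195594) - 216268)/F(39) = ((4*(1 + 4) - 195594) - 216268)/((7/(88 + 39))) = ((4*5 - 195594) - 216268)/((7/127)) = ((20 - 195594) - 216268)/((7*(1/127))) = (-195574 - 216268)/(7/127) = -411842*127/7 = -52303934/7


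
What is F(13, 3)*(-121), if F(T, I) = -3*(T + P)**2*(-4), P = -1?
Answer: -209088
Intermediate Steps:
F(T, I) = 12*(-1 + T)**2 (F(T, I) = -3*(T - 1)**2*(-4) = -3*(-1 + T)**2*(-4) = 12*(-1 + T)**2)
F(13, 3)*(-121) = (12*(-1 + 13)**2)*(-121) = (12*12**2)*(-121) = (12*144)*(-121) = 1728*(-121) = -209088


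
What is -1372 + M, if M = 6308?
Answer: 4936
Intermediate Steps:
-1372 + M = -1372 + 6308 = 4936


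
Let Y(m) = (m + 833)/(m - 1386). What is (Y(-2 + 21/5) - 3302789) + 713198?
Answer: -17917384305/6919 ≈ -2.5896e+6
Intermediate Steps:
Y(m) = (833 + m)/(-1386 + m)
(Y(-2 + 21/5) - 3302789) + 713198 = ((833 + (-2 + 21/5))/(-1386 + (-2 + 21/5)) - 3302789) + 713198 = ((833 + 11/5)/(-1386 + 11/5) - 3302789) + 713198 = ((4176/5)/(-6919/5) - 3302789) + 713198 = (-5/6919*4176/5 - 3302789) + 713198 = (-4176/6919 - 3302789) + 713198 = -22852001267/6919 + 713198 = -17917384305/6919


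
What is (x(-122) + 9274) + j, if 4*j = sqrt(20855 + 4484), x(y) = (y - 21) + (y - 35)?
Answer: 8974 + sqrt(25339)/4 ≈ 9013.8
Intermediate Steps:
x(y) = -56 + 2*y (x(y) = (-21 + y) + (-35 + y) = -56 + 2*y)
j = sqrt(25339)/4 (j = sqrt(20855 + 4484)/4 = sqrt(25339)/4 ≈ 39.796)
(x(-122) + 9274) + j = ((-56 + 2*(-122)) + 9274) + sqrt(25339)/4 = ((-56 - 244) + 9274) + sqrt(25339)/4 = (-300 + 9274) + sqrt(25339)/4 = 8974 + sqrt(25339)/4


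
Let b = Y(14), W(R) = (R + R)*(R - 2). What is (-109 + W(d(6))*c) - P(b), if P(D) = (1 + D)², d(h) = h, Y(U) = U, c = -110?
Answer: -5614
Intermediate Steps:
W(R) = 2*R*(-2 + R) (W(R) = (2*R)*(-2 + R) = 2*R*(-2 + R))
b = 14
(-109 + W(d(6))*c) - P(b) = (-109 + (2*6*(-2 + 6))*(-110)) - (1 + 14)² = (-109 + (2*6*4)*(-110)) - 1*15² = (-109 + 48*(-110)) - 1*225 = (-109 - 5280) - 225 = -5389 - 225 = -5614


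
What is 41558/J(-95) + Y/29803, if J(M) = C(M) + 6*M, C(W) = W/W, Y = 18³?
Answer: -1235234666/16957907 ≈ -72.841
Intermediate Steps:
Y = 5832
C(W) = 1
J(M) = 1 + 6*M
41558/J(-95) + Y/29803 = 41558/(1 + 6*(-95)) + 5832/29803 = 41558/(1 - 570) + 5832*(1/29803) = 41558/(-569) + 5832/29803 = 41558*(-1/569) + 5832/29803 = -41558/569 + 5832/29803 = -1235234666/16957907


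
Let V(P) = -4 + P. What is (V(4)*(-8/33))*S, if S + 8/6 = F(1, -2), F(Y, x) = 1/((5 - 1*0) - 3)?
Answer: 0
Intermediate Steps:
F(Y, x) = ½ (F(Y, x) = 1/((5 + 0) - 3) = 1/(5 - 3) = 1/2 = ½)
S = -⅚ (S = -4/3 + ½ = -⅚ ≈ -0.83333)
(V(4)*(-8/33))*S = ((-4 + 4)*(-8/33))*(-⅚) = (0*(-8*1/33))*(-⅚) = (0*(-8/33))*(-⅚) = 0*(-⅚) = 0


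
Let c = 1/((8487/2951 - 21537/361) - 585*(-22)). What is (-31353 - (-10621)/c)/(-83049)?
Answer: -195605794727/119396779 ≈ -1638.3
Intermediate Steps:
c = 1065311/13650060690 (c = 1/((8487*(1/2951) - 21537*1/361) + 12870) = 1/((8487/2951 - 21537/361) + 12870) = 1/(-60491880/1065311 + 12870) = 1/(13650060690/1065311) = 1065311/13650060690 ≈ 7.8044e-5)
(-31353 - (-10621)/c)/(-83049) = (-31353 - (-10621)/1065311/13650060690)/(-83049) = (-31353 - (-10621)*13650060690/1065311)*(-1/83049) = (-31353 - 1*(-586952609670/4313))*(-1/83049) = (-31353 + 586952609670/4313)*(-1/83049) = (586817384181/4313)*(-1/83049) = -195605794727/119396779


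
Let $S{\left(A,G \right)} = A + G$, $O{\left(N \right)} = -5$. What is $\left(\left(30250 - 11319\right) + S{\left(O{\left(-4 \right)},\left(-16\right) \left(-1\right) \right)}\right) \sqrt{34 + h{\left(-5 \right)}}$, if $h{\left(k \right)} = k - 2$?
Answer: $56826 \sqrt{3} \approx 98426.0$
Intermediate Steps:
$h{\left(k \right)} = -2 + k$
$\left(\left(30250 - 11319\right) + S{\left(O{\left(-4 \right)},\left(-16\right) \left(-1\right) \right)}\right) \sqrt{34 + h{\left(-5 \right)}} = \left(\left(30250 - 11319\right) - -11\right) \sqrt{34 - 7} = \left(18931 + \left(-5 + 16\right)\right) \sqrt{34 - 7} = \left(18931 + 11\right) \sqrt{27} = 18942 \cdot 3 \sqrt{3} = 56826 \sqrt{3}$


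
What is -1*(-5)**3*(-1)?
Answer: -125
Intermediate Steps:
-1*(-5)**3*(-1) = -1*(-125)*(-1) = 125*(-1) = -125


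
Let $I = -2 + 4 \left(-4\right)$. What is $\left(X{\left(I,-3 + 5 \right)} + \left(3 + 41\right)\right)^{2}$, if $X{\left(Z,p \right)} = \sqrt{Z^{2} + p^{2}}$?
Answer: $2264 + 176 \sqrt{82} \approx 3857.7$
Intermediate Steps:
$I = -18$ ($I = -2 - 16 = -18$)
$\left(X{\left(I,-3 + 5 \right)} + \left(3 + 41\right)\right)^{2} = \left(\sqrt{\left(-18\right)^{2} + \left(-3 + 5\right)^{2}} + \left(3 + 41\right)\right)^{2} = \left(\sqrt{324 + 2^{2}} + 44\right)^{2} = \left(\sqrt{324 + 4} + 44\right)^{2} = \left(\sqrt{328} + 44\right)^{2} = \left(2 \sqrt{82} + 44\right)^{2} = \left(44 + 2 \sqrt{82}\right)^{2}$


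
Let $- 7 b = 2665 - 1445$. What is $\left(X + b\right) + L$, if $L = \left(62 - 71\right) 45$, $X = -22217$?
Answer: $- \frac{159574}{7} \approx -22796.0$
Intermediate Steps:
$b = - \frac{1220}{7}$ ($b = - \frac{2665 - 1445}{7} = \left(- \frac{1}{7}\right) 1220 = - \frac{1220}{7} \approx -174.29$)
$L = -405$ ($L = \left(-9\right) 45 = -405$)
$\left(X + b\right) + L = \left(-22217 - \frac{1220}{7}\right) - 405 = - \frac{156739}{7} - 405 = - \frac{159574}{7}$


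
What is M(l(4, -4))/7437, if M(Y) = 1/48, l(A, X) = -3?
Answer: 1/356976 ≈ 2.8013e-6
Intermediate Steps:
M(Y) = 1/48
M(l(4, -4))/7437 = (1/48)/7437 = (1/48)*(1/7437) = 1/356976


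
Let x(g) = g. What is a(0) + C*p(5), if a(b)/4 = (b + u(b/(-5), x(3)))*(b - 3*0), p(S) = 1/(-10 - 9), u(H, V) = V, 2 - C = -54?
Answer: -56/19 ≈ -2.9474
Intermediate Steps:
C = 56 (C = 2 - 1*(-54) = 2 + 54 = 56)
p(S) = -1/19 (p(S) = 1/(-19) = -1/19)
a(b) = 4*b*(3 + b) (a(b) = 4*((b + 3)*(b - 3*0)) = 4*((3 + b)*(b + 0)) = 4*((3 + b)*b) = 4*(b*(3 + b)) = 4*b*(3 + b))
a(0) + C*p(5) = 4*0*(3 + 0) + 56*(-1/19) = 4*0*3 - 56/19 = 0 - 56/19 = -56/19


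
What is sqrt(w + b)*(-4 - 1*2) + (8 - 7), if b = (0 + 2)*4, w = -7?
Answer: -5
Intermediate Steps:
b = 8 (b = 2*4 = 8)
sqrt(w + b)*(-4 - 1*2) + (8 - 7) = sqrt(-7 + 8)*(-4 - 1*2) + (8 - 7) = sqrt(1)*(-4 - 2) + 1 = 1*(-6) + 1 = -6 + 1 = -5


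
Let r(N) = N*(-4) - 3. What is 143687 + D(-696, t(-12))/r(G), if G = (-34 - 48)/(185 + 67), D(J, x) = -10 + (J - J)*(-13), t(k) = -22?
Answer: 15375139/107 ≈ 1.4369e+5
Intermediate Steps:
D(J, x) = -10 (D(J, x) = -10 + 0*(-13) = -10 + 0 = -10)
G = -41/126 (G = -82/252 = -82*1/252 = -41/126 ≈ -0.32540)
r(N) = -3 - 4*N (r(N) = -4*N - 3 = -3 - 4*N)
143687 + D(-696, t(-12))/r(G) = 143687 - 10/(-3 - 4*(-41/126)) = 143687 - 10/(-3 + 82/63) = 143687 - 10/(-107/63) = 143687 - 10*(-63/107) = 143687 + 630/107 = 15375139/107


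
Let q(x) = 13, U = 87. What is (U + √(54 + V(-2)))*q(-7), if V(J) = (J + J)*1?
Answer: 1131 + 65*√2 ≈ 1222.9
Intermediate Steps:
V(J) = 2*J (V(J) = (2*J)*1 = 2*J)
(U + √(54 + V(-2)))*q(-7) = (87 + √(54 + 2*(-2)))*13 = (87 + √(54 - 4))*13 = (87 + √50)*13 = (87 + 5*√2)*13 = 1131 + 65*√2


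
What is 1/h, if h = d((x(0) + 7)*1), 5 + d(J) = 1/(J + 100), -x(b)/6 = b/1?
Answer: -107/534 ≈ -0.20037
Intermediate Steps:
x(b) = -6*b (x(b) = -6*b/1 = -6*b)
d(J) = -5 + 1/(100 + J) (d(J) = -5 + 1/(J + 100) = -5 + 1/(100 + J))
h = -534/107 (h = (-499 - 5*(-6*0 + 7))/(100 + (-6*0 + 7)*1) = (-499 - 5*(0 + 7))/(100 + (0 + 7)*1) = (-499 - 35)/(100 + 7*1) = (-499 - 5*7)/(100 + 7) = (-499 - 35)/107 = (1/107)*(-534) = -534/107 ≈ -4.9907)
1/h = 1/(-534/107) = -107/534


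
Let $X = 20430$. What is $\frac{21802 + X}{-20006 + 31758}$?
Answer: $\frac{5279}{1469} \approx 3.5936$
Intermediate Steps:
$\frac{21802 + X}{-20006 + 31758} = \frac{21802 + 20430}{-20006 + 31758} = \frac{42232}{11752} = 42232 \cdot \frac{1}{11752} = \frac{5279}{1469}$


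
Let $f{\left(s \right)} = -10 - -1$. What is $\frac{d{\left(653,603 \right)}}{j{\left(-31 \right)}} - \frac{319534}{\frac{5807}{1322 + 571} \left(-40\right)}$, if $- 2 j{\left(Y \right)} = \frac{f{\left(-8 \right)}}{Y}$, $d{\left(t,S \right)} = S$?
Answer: $- \frac{180006629}{116140} \approx -1549.9$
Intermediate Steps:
$f{\left(s \right)} = -9$ ($f{\left(s \right)} = -10 + 1 = -9$)
$j{\left(Y \right)} = \frac{9}{2 Y}$ ($j{\left(Y \right)} = - \frac{\left(-9\right) \frac{1}{Y}}{2} = \frac{9}{2 Y}$)
$\frac{d{\left(653,603 \right)}}{j{\left(-31 \right)}} - \frac{319534}{\frac{5807}{1322 + 571} \left(-40\right)} = \frac{603}{\frac{9}{2} \frac{1}{-31}} - \frac{319534}{\frac{5807}{1322 + 571} \left(-40\right)} = \frac{603}{\frac{9}{2} \left(- \frac{1}{31}\right)} - \frac{319534}{\frac{5807}{1893} \left(-40\right)} = \frac{603}{- \frac{9}{62}} - \frac{319534}{5807 \cdot \frac{1}{1893} \left(-40\right)} = 603 \left(- \frac{62}{9}\right) - \frac{319534}{\frac{5807}{1893} \left(-40\right)} = -4154 - \frac{319534}{- \frac{232280}{1893}} = -4154 - - \frac{302438931}{116140} = -4154 + \frac{302438931}{116140} = - \frac{180006629}{116140}$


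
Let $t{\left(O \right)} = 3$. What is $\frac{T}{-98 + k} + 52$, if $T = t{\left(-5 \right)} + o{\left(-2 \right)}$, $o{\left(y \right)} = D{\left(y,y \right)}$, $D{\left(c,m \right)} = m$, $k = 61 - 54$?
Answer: $\frac{4731}{91} \approx 51.989$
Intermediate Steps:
$k = 7$ ($k = 61 - 54 = 7$)
$o{\left(y \right)} = y$
$T = 1$ ($T = 3 - 2 = 1$)
$\frac{T}{-98 + k} + 52 = \frac{1}{-98 + 7} \cdot 1 + 52 = \frac{1}{-91} \cdot 1 + 52 = \left(- \frac{1}{91}\right) 1 + 52 = - \frac{1}{91} + 52 = \frac{4731}{91}$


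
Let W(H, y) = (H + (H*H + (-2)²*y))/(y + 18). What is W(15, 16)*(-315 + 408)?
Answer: 14136/17 ≈ 831.53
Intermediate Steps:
W(H, y) = (H + H² + 4*y)/(18 + y) (W(H, y) = (H + (H² + 4*y))/(18 + y) = (H + H² + 4*y)/(18 + y))
W(15, 16)*(-315 + 408) = ((15 + 15² + 4*16)/(18 + 16))*(-315 + 408) = ((15 + 225 + 64)/34)*93 = ((1/34)*304)*93 = (152/17)*93 = 14136/17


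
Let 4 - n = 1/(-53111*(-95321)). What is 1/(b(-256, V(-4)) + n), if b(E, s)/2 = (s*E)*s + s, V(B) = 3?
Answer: -5062593631/23277805515339 ≈ -0.00021749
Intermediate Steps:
b(E, s) = 2*s + 2*E*s² (b(E, s) = 2*((s*E)*s + s) = 2*((E*s)*s + s) = 2*(E*s² + s) = 2*(s + E*s²) = 2*s + 2*E*s²)
n = 20250374523/5062593631 (n = 4 - 1/((-53111)*(-95321)) = 4 - (-1)*(-1)/(53111*95321) = 4 - 1*1/5062593631 = 4 - 1/5062593631 = 20250374523/5062593631 ≈ 4.0000)
1/(b(-256, V(-4)) + n) = 1/(2*3*(1 - 256*3) + 20250374523/5062593631) = 1/(2*3*(1 - 768) + 20250374523/5062593631) = 1/(2*3*(-767) + 20250374523/5062593631) = 1/(-4602 + 20250374523/5062593631) = 1/(-23277805515339/5062593631) = -5062593631/23277805515339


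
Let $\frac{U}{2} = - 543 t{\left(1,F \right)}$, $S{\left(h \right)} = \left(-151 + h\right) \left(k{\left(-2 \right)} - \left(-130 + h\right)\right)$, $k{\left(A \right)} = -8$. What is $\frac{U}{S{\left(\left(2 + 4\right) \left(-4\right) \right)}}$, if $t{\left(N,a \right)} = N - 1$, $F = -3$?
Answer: $0$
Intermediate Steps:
$t{\left(N,a \right)} = -1 + N$ ($t{\left(N,a \right)} = N - 1 = -1 + N$)
$S{\left(h \right)} = \left(-151 + h\right) \left(122 - h\right)$ ($S{\left(h \right)} = \left(-151 + h\right) \left(-8 - \left(-130 + h\right)\right) = \left(-151 + h\right) \left(122 - h\right)$)
$U = 0$ ($U = 2 \left(- 543 \left(-1 + 1\right)\right) = 2 \left(\left(-543\right) 0\right) = 2 \cdot 0 = 0$)
$\frac{U}{S{\left(\left(2 + 4\right) \left(-4\right) \right)}} = \frac{0}{-18422 - \left(\left(2 + 4\right) \left(-4\right)\right)^{2} + 273 \left(2 + 4\right) \left(-4\right)} = \frac{0}{-18422 - \left(6 \left(-4\right)\right)^{2} + 273 \cdot 6 \left(-4\right)} = \frac{0}{-18422 - \left(-24\right)^{2} + 273 \left(-24\right)} = \frac{0}{-18422 - 576 - 6552} = \frac{0}{-25550} = 0 \left(- \frac{1}{25550}\right) = 0$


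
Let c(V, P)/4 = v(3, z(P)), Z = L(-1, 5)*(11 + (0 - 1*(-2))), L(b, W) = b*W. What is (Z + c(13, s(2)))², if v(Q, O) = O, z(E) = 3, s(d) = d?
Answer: 2809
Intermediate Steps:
L(b, W) = W*b
Z = -65 (Z = (5*(-1))*(11 + (0 - 1*(-2))) = -5*(11 + (0 + 2)) = -5*(11 + 2) = -5*13 = -65)
c(V, P) = 12 (c(V, P) = 4*3 = 12)
(Z + c(13, s(2)))² = (-65 + 12)² = (-53)² = 2809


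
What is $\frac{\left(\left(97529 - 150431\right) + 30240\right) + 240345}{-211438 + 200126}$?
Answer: $- \frac{217683}{11312} \approx -19.244$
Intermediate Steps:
$\frac{\left(\left(97529 - 150431\right) + 30240\right) + 240345}{-211438 + 200126} = \frac{\left(-52902 + 30240\right) + 240345}{-11312} = \left(-22662 + 240345\right) \left(- \frac{1}{11312}\right) = 217683 \left(- \frac{1}{11312}\right) = - \frac{217683}{11312}$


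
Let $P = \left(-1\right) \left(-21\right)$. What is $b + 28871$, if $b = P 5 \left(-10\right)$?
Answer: $27821$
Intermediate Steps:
$P = 21$
$b = -1050$ ($b = 21 \cdot 5 \left(-10\right) = 105 \left(-10\right) = -1050$)
$b + 28871 = -1050 + 28871 = 27821$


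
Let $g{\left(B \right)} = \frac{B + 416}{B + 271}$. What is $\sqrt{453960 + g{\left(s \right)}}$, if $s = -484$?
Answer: $\frac{2 \sqrt{5148931431}}{213} \approx 673.77$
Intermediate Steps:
$g{\left(B \right)} = \frac{416 + B}{271 + B}$
$\sqrt{453960 + g{\left(s \right)}} = \sqrt{453960 + \frac{416 - 484}{271 - 484}} = \sqrt{453960 + \frac{1}{-213} \left(-68\right)} = \sqrt{453960 - - \frac{68}{213}} = \sqrt{453960 + \frac{68}{213}} = \sqrt{\frac{96693548}{213}} = \frac{2 \sqrt{5148931431}}{213}$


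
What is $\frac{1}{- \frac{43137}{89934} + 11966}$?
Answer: $\frac{29978}{358702369} \approx 8.3574 \cdot 10^{-5}$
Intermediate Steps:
$\frac{1}{- \frac{43137}{89934} + 11966} = \frac{1}{\left(-43137\right) \frac{1}{89934} + 11966} = \frac{1}{- \frac{14379}{29978} + 11966} = \frac{1}{\frac{358702369}{29978}} = \frac{29978}{358702369}$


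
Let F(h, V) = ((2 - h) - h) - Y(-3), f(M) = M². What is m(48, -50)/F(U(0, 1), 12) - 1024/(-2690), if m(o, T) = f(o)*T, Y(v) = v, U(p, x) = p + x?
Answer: -51647488/1345 ≈ -38400.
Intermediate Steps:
F(h, V) = 5 - 2*h (F(h, V) = ((2 - h) - h) - 1*(-3) = (2 - 2*h) + 3 = 5 - 2*h)
m(o, T) = T*o² (m(o, T) = o²*T = T*o²)
m(48, -50)/F(U(0, 1), 12) - 1024/(-2690) = (-50*48²)/(5 - 2*(0 + 1)) - 1024/(-2690) = (-50*2304)/(5 - 2*1) - 1024*(-1/2690) = -115200/(5 - 2) + 512/1345 = -115200/3 + 512/1345 = -115200*⅓ + 512/1345 = -38400 + 512/1345 = -51647488/1345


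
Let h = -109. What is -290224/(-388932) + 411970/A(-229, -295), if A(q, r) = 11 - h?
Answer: 445175397/129644 ≈ 3433.8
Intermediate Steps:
A(q, r) = 120 (A(q, r) = 11 - 1*(-109) = 11 + 109 = 120)
-290224/(-388932) + 411970/A(-229, -295) = -290224/(-388932) + 411970/120 = -290224*(-1/388932) + 411970*(1/120) = 72556/97233 + 41197/12 = 445175397/129644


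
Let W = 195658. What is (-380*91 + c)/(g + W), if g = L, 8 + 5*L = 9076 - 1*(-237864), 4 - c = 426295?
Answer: -2304355/1225222 ≈ -1.8808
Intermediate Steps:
c = -426291 (c = 4 - 1*426295 = 4 - 426295 = -426291)
L = 246932/5 (L = -8/5 + (9076 - 1*(-237864))/5 = -8/5 + (9076 + 237864)/5 = -8/5 + (⅕)*246940 = -8/5 + 49388 = 246932/5 ≈ 49386.)
g = 246932/5 ≈ 49386.
(-380*91 + c)/(g + W) = (-380*91 - 426291)/(246932/5 + 195658) = (-34580 - 426291)/(1225222/5) = -460871*5/1225222 = -2304355/1225222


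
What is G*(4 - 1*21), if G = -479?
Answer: 8143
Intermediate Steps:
G*(4 - 1*21) = -479*(4 - 1*21) = -479*(4 - 21) = -479*(-17) = 8143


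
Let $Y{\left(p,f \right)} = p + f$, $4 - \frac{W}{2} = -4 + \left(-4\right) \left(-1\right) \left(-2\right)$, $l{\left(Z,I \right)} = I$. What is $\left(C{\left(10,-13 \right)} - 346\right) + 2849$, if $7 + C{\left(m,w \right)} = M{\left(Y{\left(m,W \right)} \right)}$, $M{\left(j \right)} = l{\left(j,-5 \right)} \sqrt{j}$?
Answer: $2496 - 5 \sqrt{42} \approx 2463.6$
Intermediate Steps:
$W = 32$ ($W = 8 - 2 \left(-4 + \left(-4\right) \left(-1\right) \left(-2\right)\right) = 8 - 2 \left(-4 + 4 \left(-2\right)\right) = 8 - 2 \left(-4 - 8\right) = 8 - -24 = 8 + 24 = 32$)
$Y{\left(p,f \right)} = f + p$
$M{\left(j \right)} = - 5 \sqrt{j}$
$C{\left(m,w \right)} = -7 - 5 \sqrt{32 + m}$
$\left(C{\left(10,-13 \right)} - 346\right) + 2849 = \left(\left(-7 - 5 \sqrt{32 + 10}\right) - 346\right) + 2849 = \left(\left(-7 - 5 \sqrt{42}\right) - 346\right) + 2849 = \left(-353 - 5 \sqrt{42}\right) + 2849 = 2496 - 5 \sqrt{42}$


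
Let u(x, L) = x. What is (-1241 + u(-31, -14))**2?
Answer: 1617984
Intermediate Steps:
(-1241 + u(-31, -14))**2 = (-1241 - 31)**2 = (-1272)**2 = 1617984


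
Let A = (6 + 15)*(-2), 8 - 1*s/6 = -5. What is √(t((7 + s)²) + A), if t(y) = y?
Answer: √7183 ≈ 84.753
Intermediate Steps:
s = 78 (s = 48 - 6*(-5) = 48 + 30 = 78)
A = -42 (A = 21*(-2) = -42)
√(t((7 + s)²) + A) = √((7 + 78)² - 42) = √(85² - 42) = √(7225 - 42) = √7183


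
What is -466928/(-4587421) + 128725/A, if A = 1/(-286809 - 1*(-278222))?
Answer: -5070758901281147/4587421 ≈ -1.1054e+9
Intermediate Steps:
A = -1/8587 (A = 1/(-286809 + 278222) = 1/(-8587) = -1/8587 ≈ -0.00011646)
-466928/(-4587421) + 128725/A = -466928/(-4587421) + 128725/(-1/8587) = -466928*(-1/4587421) + 128725*(-8587) = 466928/4587421 - 1105361575 = -5070758901281147/4587421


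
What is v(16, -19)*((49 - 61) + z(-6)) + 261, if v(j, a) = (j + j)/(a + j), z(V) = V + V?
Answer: 517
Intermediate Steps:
z(V) = 2*V
v(j, a) = 2*j/(a + j) (v(j, a) = (2*j)/(a + j) = 2*j/(a + j))
v(16, -19)*((49 - 61) + z(-6)) + 261 = (2*16/(-19 + 16))*((49 - 61) + 2*(-6)) + 261 = (2*16/(-3))*(-12 - 12) + 261 = (2*16*(-⅓))*(-24) + 261 = -32/3*(-24) + 261 = 256 + 261 = 517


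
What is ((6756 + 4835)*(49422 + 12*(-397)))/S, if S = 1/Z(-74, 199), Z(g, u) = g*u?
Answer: -7622632309428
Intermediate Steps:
S = -1/14726 (S = 1/(-74*199) = 1/(-14726) = -1/14726 ≈ -6.7907e-5)
((6756 + 4835)*(49422 + 12*(-397)))/S = ((6756 + 4835)*(49422 + 12*(-397)))/(-1/14726) = (11591*(49422 - 4764))*(-14726) = (11591*44658)*(-14726) = 517630878*(-14726) = -7622632309428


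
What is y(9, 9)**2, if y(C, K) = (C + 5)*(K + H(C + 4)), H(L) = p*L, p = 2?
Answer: 240100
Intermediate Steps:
H(L) = 2*L
y(C, K) = (5 + C)*(8 + K + 2*C) (y(C, K) = (C + 5)*(K + 2*(C + 4)) = (5 + C)*(K + 2*(4 + C)) = (5 + C)*(K + (8 + 2*C)) = (5 + C)*(8 + K + 2*C))
y(9, 9)**2 = (40 + 2*9**2 + 5*9 + 18*9 + 9*9)**2 = (40 + 2*81 + 45 + 162 + 81)**2 = (40 + 162 + 45 + 162 + 81)**2 = 490**2 = 240100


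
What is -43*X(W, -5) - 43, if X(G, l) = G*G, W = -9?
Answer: -3526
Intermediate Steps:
X(G, l) = G**2
-43*X(W, -5) - 43 = -43*(-9)**2 - 43 = -43*81 - 43 = -3483 - 43 = -3526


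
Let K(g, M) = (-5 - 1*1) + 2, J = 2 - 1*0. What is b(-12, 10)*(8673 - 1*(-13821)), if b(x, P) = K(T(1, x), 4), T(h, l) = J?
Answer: -89976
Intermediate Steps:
J = 2 (J = 2 + 0 = 2)
T(h, l) = 2
K(g, M) = -4 (K(g, M) = (-5 - 1) + 2 = -6 + 2 = -4)
b(x, P) = -4
b(-12, 10)*(8673 - 1*(-13821)) = -4*(8673 - 1*(-13821)) = -4*(8673 + 13821) = -4*22494 = -89976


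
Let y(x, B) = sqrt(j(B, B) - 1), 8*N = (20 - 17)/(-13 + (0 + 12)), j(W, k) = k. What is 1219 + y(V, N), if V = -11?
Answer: 1219 + I*sqrt(22)/4 ≈ 1219.0 + 1.1726*I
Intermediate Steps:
N = -3/8 (N = ((20 - 17)/(-13 + (0 + 12)))/8 = (3/(-13 + 12))/8 = (3/(-1))/8 = (3*(-1))/8 = (1/8)*(-3) = -3/8 ≈ -0.37500)
y(x, B) = sqrt(-1 + B) (y(x, B) = sqrt(B - 1) = sqrt(-1 + B))
1219 + y(V, N) = 1219 + sqrt(-1 - 3/8) = 1219 + sqrt(-11/8) = 1219 + I*sqrt(22)/4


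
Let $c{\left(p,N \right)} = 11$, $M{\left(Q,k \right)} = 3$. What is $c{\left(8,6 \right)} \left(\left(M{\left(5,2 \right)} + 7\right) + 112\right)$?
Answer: $1342$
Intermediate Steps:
$c{\left(8,6 \right)} \left(\left(M{\left(5,2 \right)} + 7\right) + 112\right) = 11 \left(\left(3 + 7\right) + 112\right) = 11 \left(10 + 112\right) = 11 \cdot 122 = 1342$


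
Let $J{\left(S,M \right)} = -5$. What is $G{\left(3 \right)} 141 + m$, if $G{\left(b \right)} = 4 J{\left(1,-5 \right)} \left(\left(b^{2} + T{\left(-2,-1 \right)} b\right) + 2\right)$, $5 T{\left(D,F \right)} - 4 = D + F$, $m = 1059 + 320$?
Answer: $-31333$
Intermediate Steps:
$m = 1379$
$T{\left(D,F \right)} = \frac{4}{5} + \frac{D}{5} + \frac{F}{5}$ ($T{\left(D,F \right)} = \frac{4}{5} + \frac{D + F}{5} = \frac{4}{5} + \left(\frac{D}{5} + \frac{F}{5}\right) = \frac{4}{5} + \frac{D}{5} + \frac{F}{5}$)
$G{\left(b \right)} = -40 - 20 b^{2} - 4 b$ ($G{\left(b \right)} = 4 \left(-5\right) \left(\left(b^{2} + \left(\frac{4}{5} + \frac{1}{5} \left(-2\right) + \frac{1}{5} \left(-1\right)\right) b\right) + 2\right) = - 20 \left(\left(b^{2} + \left(\frac{4}{5} - \frac{2}{5} - \frac{1}{5}\right) b\right) + 2\right) = - 20 \left(\left(b^{2} + \frac{b}{5}\right) + 2\right) = - 20 \left(2 + b^{2} + \frac{b}{5}\right) = -40 - 20 b^{2} - 4 b$)
$G{\left(3 \right)} 141 + m = \left(-40 - 20 \cdot 3^{2} - 12\right) 141 + 1379 = \left(-40 - 180 - 12\right) 141 + 1379 = \left(-232\right) 141 + 1379 = -32712 + 1379 = -31333$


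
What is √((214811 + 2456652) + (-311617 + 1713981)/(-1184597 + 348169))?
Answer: 5*√4672464657267426/209107 ≈ 1634.5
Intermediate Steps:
√((214811 + 2456652) + (-311617 + 1713981)/(-1184597 + 348169)) = √(2671463 + 1402364/(-836428)) = √(2671463 + 1402364*(-1/836428)) = √(2671463 - 350591/209107) = √(558621262950/209107) = 5*√4672464657267426/209107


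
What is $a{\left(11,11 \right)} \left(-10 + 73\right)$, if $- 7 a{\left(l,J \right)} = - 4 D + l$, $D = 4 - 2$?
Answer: $-27$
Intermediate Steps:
$D = 2$ ($D = 4 - 2 = 2$)
$a{\left(l,J \right)} = \frac{8}{7} - \frac{l}{7}$ ($a{\left(l,J \right)} = - \frac{\left(-4\right) 2 + l}{7} = - \frac{-8 + l}{7} = \frac{8}{7} - \frac{l}{7}$)
$a{\left(11,11 \right)} \left(-10 + 73\right) = \left(\frac{8}{7} - \frac{11}{7}\right) \left(-10 + 73\right) = \left(\frac{8}{7} - \frac{11}{7}\right) 63 = \left(- \frac{3}{7}\right) 63 = -27$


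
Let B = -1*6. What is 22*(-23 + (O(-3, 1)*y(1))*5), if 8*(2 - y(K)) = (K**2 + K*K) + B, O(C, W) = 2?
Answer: 44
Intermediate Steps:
B = -6
y(K) = 11/4 - K**2/4 (y(K) = 2 - ((K**2 + K*K) - 6)/8 = 2 - ((K**2 + K**2) - 6)/8 = 2 - (2*K**2 - 6)/8 = 2 - (-6 + 2*K**2)/8 = 2 + (3/4 - K**2/4) = 11/4 - K**2/4)
22*(-23 + (O(-3, 1)*y(1))*5) = 22*(-23 + (2*(11/4 - 1/4*1**2))*5) = 22*(-23 + (2*(11/4 - 1/4*1))*5) = 22*(-23 + (2*(11/4 - 1/4))*5) = 22*(-23 + (2*(5/2))*5) = 22*(-23 + 5*5) = 22*(-23 + 25) = 22*2 = 44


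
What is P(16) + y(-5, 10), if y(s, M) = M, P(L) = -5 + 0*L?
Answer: 5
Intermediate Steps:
P(L) = -5 (P(L) = -5 + 0 = -5)
P(16) + y(-5, 10) = -5 + 10 = 5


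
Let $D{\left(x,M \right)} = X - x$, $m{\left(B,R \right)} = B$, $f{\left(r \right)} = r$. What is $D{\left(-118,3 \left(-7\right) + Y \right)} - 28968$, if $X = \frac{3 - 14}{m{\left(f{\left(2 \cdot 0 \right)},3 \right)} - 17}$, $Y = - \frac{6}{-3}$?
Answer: $- \frac{490439}{17} \approx -28849.0$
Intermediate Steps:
$Y = 2$ ($Y = \left(-6\right) \left(- \frac{1}{3}\right) = 2$)
$X = \frac{11}{17}$ ($X = \frac{3 - 14}{2 \cdot 0 - 17} = - \frac{11}{0 - 17} = - \frac{11}{-17} = \left(-11\right) \left(- \frac{1}{17}\right) = \frac{11}{17} \approx 0.64706$)
$D{\left(x,M \right)} = \frac{11}{17} - x$
$D{\left(-118,3 \left(-7\right) + Y \right)} - 28968 = \left(\frac{11}{17} - -118\right) - 28968 = \left(\frac{11}{17} + 118\right) - 28968 = \frac{2017}{17} - 28968 = - \frac{490439}{17}$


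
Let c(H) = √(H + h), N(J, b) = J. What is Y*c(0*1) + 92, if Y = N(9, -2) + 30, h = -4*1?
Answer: 92 + 78*I ≈ 92.0 + 78.0*I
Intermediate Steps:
h = -4
c(H) = √(-4 + H) (c(H) = √(H - 4) = √(-4 + H))
Y = 39 (Y = 9 + 30 = 39)
Y*c(0*1) + 92 = 39*√(-4 + 0*1) + 92 = 39*√(-4 + 0) + 92 = 39*√(-4) + 92 = 39*(2*I) + 92 = 78*I + 92 = 92 + 78*I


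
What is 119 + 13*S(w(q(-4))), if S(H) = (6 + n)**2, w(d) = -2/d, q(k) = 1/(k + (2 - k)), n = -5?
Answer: 132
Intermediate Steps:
q(k) = 1/2
S(H) = 1 (S(H) = (6 - 5)**2 = 1**2 = 1)
119 + 13*S(w(q(-4))) = 119 + 13*1 = 119 + 13 = 132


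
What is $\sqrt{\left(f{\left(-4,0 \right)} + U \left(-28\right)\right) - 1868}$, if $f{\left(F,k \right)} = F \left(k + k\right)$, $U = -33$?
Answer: $4 i \sqrt{59} \approx 30.725 i$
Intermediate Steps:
$f{\left(F,k \right)} = 2 F k$ ($f{\left(F,k \right)} = F 2 k = 2 F k$)
$\sqrt{\left(f{\left(-4,0 \right)} + U \left(-28\right)\right) - 1868} = \sqrt{\left(2 \left(-4\right) 0 - -924\right) - 1868} = \sqrt{\left(0 + 924\right) - 1868} = \sqrt{924 - 1868} = \sqrt{-944} = 4 i \sqrt{59}$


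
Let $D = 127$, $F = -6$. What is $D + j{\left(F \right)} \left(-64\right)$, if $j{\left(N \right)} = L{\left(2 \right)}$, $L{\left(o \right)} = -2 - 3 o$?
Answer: $639$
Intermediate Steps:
$j{\left(N \right)} = -8$ ($j{\left(N \right)} = -2 - 6 = -8$)
$D + j{\left(F \right)} \left(-64\right) = 127 - -512 = 127 + 512 = 639$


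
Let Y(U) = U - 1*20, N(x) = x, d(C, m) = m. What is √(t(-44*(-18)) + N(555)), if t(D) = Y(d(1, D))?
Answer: √1327 ≈ 36.428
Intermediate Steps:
Y(U) = -20 + U (Y(U) = U - 20 = -20 + U)
t(D) = -20 + D
√(t(-44*(-18)) + N(555)) = √((-20 - 44*(-18)) + 555) = √((-20 + 792) + 555) = √(772 + 555) = √1327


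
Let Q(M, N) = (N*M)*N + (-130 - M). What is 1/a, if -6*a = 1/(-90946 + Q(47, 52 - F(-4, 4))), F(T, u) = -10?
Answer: -537270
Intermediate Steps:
Q(M, N) = -130 - M + M*N² (Q(M, N) = (M*N)*N + (-130 - M) = M*N² + (-130 - M) = -130 - M + M*N²)
a = -1/537270 (a = -1/(6*(-90946 + (-130 - 1*47 + 47*(52 - 1*(-10))²))) = -1/(6*(-90946 + (-130 - 47 + 47*(52 + 10)²))) = -1/(6*(-90946 + (-130 - 47 + 47*62²))) = -1/(6*(-90946 + (-130 - 47 + 47*3844))) = -1/(6*(-90946 + (-130 - 47 + 180668))) = -1/(6*(-90946 + 180491)) = -⅙/89545 = -⅙*1/89545 = -1/537270 ≈ -1.8613e-6)
1/a = 1/(-1/537270) = -537270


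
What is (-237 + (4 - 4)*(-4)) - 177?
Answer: -414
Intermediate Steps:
(-237 + (4 - 4)*(-4)) - 177 = (-237 + 0*(-4)) - 177 = (-237 + 0) - 177 = -237 - 177 = -414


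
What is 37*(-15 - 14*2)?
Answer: -1591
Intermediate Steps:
37*(-15 - 14*2) = 37*(-15 - 28) = 37*(-43) = -1591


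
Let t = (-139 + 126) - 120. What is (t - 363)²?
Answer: 246016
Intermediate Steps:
t = -133 (t = -13 - 120 = -133)
(t - 363)² = (-133 - 363)² = (-496)² = 246016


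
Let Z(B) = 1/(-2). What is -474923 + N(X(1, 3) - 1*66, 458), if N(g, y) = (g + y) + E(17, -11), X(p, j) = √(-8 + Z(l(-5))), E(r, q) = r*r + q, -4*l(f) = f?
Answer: -474253 + I*√34/2 ≈ -4.7425e+5 + 2.9155*I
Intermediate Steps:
l(f) = -f/4
Z(B) = -½
E(r, q) = q + r² (E(r, q) = r² + q = q + r²)
X(p, j) = I*√34/2 (X(p, j) = √(-8 - ½) = √(-17/2) = I*√34/2)
N(g, y) = 278 + g + y (N(g, y) = (g + y) + (-11 + 17²) = (g + y) + (-11 + 289) = (g + y) + 278 = 278 + g + y)
-474923 + N(X(1, 3) - 1*66, 458) = -474923 + (278 + (I*√34/2 - 1*66) + 458) = -474923 + (278 + (I*√34/2 - 66) + 458) = -474923 + (278 + (-66 + I*√34/2) + 458) = -474923 + (670 + I*√34/2) = -474253 + I*√34/2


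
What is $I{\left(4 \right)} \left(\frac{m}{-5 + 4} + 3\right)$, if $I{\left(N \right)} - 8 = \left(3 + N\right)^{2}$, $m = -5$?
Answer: $456$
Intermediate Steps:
$I{\left(N \right)} = 8 + \left(3 + N\right)^{2}$
$I{\left(4 \right)} \left(\frac{m}{-5 + 4} + 3\right) = \left(8 + \left(3 + 4\right)^{2}\right) \left(\frac{1}{-5 + 4} \left(-5\right) + 3\right) = \left(8 + 7^{2}\right) \left(\frac{1}{-1} \left(-5\right) + 3\right) = \left(8 + 49\right) \left(\left(-1\right) \left(-5\right) + 3\right) = 57 \left(5 + 3\right) = 57 \cdot 8 = 456$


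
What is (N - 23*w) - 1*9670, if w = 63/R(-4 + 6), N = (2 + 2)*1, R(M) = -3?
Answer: -9183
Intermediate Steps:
N = 4 (N = 4*1 = 4)
w = -21 (w = 63/(-3) = 63*(-⅓) = -21)
(N - 23*w) - 1*9670 = (4 - 23*(-21)) - 1*9670 = (4 + 483) - 9670 = 487 - 9670 = -9183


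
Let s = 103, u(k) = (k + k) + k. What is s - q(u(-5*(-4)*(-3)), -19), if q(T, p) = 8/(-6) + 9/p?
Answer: 5974/57 ≈ 104.81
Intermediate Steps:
u(k) = 3*k (u(k) = 2*k + k = 3*k)
q(T, p) = -4/3 + 9/p (q(T, p) = 8*(-⅙) + 9/p = -4/3 + 9/p)
s - q(u(-5*(-4)*(-3)), -19) = 103 - (-4/3 + 9/(-19)) = 103 - (-4/3 + 9*(-1/19)) = 103 - (-4/3 - 9/19) = 103 - 1*(-103/57) = 103 + 103/57 = 5974/57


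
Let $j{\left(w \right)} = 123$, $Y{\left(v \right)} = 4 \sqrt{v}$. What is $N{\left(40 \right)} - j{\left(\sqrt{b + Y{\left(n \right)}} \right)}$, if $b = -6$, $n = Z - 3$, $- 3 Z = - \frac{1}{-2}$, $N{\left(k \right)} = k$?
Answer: $-83$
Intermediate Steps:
$Z = - \frac{1}{6}$ ($Z = - \frac{\left(-1\right) \frac{1}{-2}}{3} = - \frac{\left(-1\right) \left(- \frac{1}{2}\right)}{3} = \left(- \frac{1}{3}\right) \frac{1}{2} = - \frac{1}{6} \approx -0.16667$)
$n = - \frac{19}{6}$ ($n = - \frac{1}{6} - 3 = - \frac{19}{6} \approx -3.1667$)
$N{\left(40 \right)} - j{\left(\sqrt{b + Y{\left(n \right)}} \right)} = 40 - 123 = -83$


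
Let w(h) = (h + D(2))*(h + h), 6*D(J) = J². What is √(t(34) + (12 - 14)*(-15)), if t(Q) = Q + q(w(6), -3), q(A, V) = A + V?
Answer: √141 ≈ 11.874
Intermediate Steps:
D(J) = J²/6
w(h) = 2*h*(⅔ + h) (w(h) = (h + (⅙)*2²)*(h + h) = (h + (⅙)*4)*(2*h) = (h + ⅔)*(2*h) = (⅔ + h)*(2*h) = 2*h*(⅔ + h))
t(Q) = 77 + Q (t(Q) = Q + ((⅔)*6*(2 + 3*6) - 3) = Q + ((⅔)*6*(2 + 18) - 3) = Q + ((⅔)*6*20 - 3) = Q + (80 - 3) = Q + 77 = 77 + Q)
√(t(34) + (12 - 14)*(-15)) = √((77 + 34) + (12 - 14)*(-15)) = √(111 - 2*(-15)) = √(111 + 30) = √141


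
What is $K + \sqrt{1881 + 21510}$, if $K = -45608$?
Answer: $-45608 + 3 \sqrt{2599} \approx -45455.0$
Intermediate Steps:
$K + \sqrt{1881 + 21510} = -45608 + \sqrt{1881 + 21510} = -45608 + \sqrt{23391} = -45608 + 3 \sqrt{2599}$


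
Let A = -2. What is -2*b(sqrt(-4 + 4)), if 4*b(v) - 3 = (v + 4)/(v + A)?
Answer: -1/2 ≈ -0.50000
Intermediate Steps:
b(v) = 3/4 + (4 + v)/(4*(-2 + v)) (b(v) = 3/4 + ((v + 4)/(v - 2))/4 = 3/4 + ((4 + v)/(-2 + v))/4 = 3/4 + (4 + v)/(4*(-2 + v)))
-2*b(sqrt(-4 + 4)) = -2*(-1/2 + sqrt(-4 + 4))/(-2 + sqrt(-4 + 4)) = -2*(-1/2 + sqrt(0))/(-2 + sqrt(0)) = -2*(-1/2 + 0)/(-2 + 0) = -2*(-1)/((-2)*2) = -(-1)*(-1)/2 = -2*1/4 = -1/2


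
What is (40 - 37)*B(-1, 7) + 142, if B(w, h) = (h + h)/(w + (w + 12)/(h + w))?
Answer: 962/5 ≈ 192.40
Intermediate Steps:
B(w, h) = 2*h/(w + (12 + w)/(h + w)) (B(w, h) = (2*h)/(w + (12 + w)/(h + w)) = 2*h/(w + (12 + w)/(h + w)))
(40 - 37)*B(-1, 7) + 142 = (40 - 37)*(2*7*(7 - 1)/(12 - 1 + (-1)**2 + 7*(-1))) + 142 = 3*(2*7*6/(12 - 1 + 1 - 7)) + 142 = 3*(2*7*6/5) + 142 = 3*(2*7*(1/5)*6) + 142 = 3*(84/5) + 142 = 252/5 + 142 = 962/5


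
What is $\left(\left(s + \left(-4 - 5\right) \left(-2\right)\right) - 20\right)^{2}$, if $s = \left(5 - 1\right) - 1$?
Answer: $1$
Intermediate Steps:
$s = 3$ ($s = 4 - 1 = 3$)
$\left(\left(s + \left(-4 - 5\right) \left(-2\right)\right) - 20\right)^{2} = \left(\left(3 + \left(-4 - 5\right) \left(-2\right)\right) - 20\right)^{2} = \left(\left(3 - -18\right) - 20\right)^{2} = \left(\left(3 + 18\right) - 20\right)^{2} = \left(21 - 20\right)^{2} = 1^{2} = 1$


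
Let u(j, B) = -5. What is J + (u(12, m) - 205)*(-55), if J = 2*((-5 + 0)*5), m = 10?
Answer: 11500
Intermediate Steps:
J = -50 (J = 2*(-5*5) = 2*(-25) = -50)
J + (u(12, m) - 205)*(-55) = -50 + (-5 - 205)*(-55) = -50 - 210*(-55) = -50 + 11550 = 11500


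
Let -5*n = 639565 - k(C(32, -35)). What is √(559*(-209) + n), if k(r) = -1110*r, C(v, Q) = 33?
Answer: I*√252070 ≈ 502.07*I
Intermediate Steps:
n = -135239 (n = -(639565 - (-1110)*33)/5 = -(639565 - 1*(-36630))/5 = -(639565 + 36630)/5 = -⅕*676195 = -135239)
√(559*(-209) + n) = √(559*(-209) - 135239) = √(-116831 - 135239) = √(-252070) = I*√252070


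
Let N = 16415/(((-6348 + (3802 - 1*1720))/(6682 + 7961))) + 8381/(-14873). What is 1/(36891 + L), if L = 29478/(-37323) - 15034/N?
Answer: 4941816913266519/182305983242134204883 ≈ 2.7107e-5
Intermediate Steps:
N = -397220232559/7049802 (N = 16415/(((-6348 + (3802 - 1720))/14643)) + 8381*(-1/14873) = 16415/(((-6348 + 2082)*(1/14643))) - 8381/14873 = 16415/((-4266*1/14643)) - 8381/14873 = 16415/(-474/1627) - 8381/14873 = 16415*(-1627/474) - 8381/14873 = -26707205/474 - 8381/14873 = -397220232559/7049802 ≈ -56345.)
L = -2584505180947546/4941816913266519 (L = 29478/(-37323) - 15034/(-397220232559/7049802) = 29478*(-1/37323) - 15034*(-7049802/397220232559) = -9826/12441 + 105986723268/397220232559 = -2584505180947546/4941816913266519 ≈ -0.52299)
1/(36891 + L) = 1/(36891 - 2584505180947546/4941816913266519) = 1/(182305983242134204883/4941816913266519) = 4941816913266519/182305983242134204883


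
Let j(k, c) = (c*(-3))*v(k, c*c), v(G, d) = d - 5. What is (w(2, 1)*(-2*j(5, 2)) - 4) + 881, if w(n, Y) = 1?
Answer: 865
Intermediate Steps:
v(G, d) = -5 + d
j(k, c) = -3*c*(-5 + c²) (j(k, c) = (c*(-3))*(-5 + c*c) = (-3*c)*(-5 + c²) = -3*c*(-5 + c²))
(w(2, 1)*(-2*j(5, 2)) - 4) + 881 = (1*(-6*2*(5 - 1*2²)) - 4) + 881 = (1*(-6*2*(5 - 1*4)) - 4) + 881 = (1*(-6*2*(5 - 4)) - 4) + 881 = (1*(-6*2) - 4) + 881 = (1*(-2*6) - 4) + 881 = (1*(-12) - 4) + 881 = (-12 - 4) + 881 = -16 + 881 = 865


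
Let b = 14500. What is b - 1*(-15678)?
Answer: 30178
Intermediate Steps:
b - 1*(-15678) = 14500 - 1*(-15678) = 14500 + 15678 = 30178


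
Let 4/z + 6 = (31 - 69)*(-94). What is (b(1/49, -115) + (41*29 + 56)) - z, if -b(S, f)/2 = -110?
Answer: 2612093/1783 ≈ 1465.0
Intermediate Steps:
b(S, f) = 220 (b(S, f) = -2*(-110) = 220)
z = 2/1783 (z = 4/(-6 + (31 - 69)*(-94)) = 4/(-6 - 38*(-94)) = 4/(-6 + 3572) = 4/3566 = 4*(1/3566) = 2/1783 ≈ 0.0011217)
(b(1/49, -115) + (41*29 + 56)) - z = (220 + (41*29 + 56)) - 1*2/1783 = (220 + (1189 + 56)) - 2/1783 = (220 + 1245) - 2/1783 = 1465 - 2/1783 = 2612093/1783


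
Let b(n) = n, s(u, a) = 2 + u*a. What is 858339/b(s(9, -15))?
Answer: -858339/133 ≈ -6453.7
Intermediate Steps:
s(u, a) = 2 + a*u
858339/b(s(9, -15)) = 858339/(2 - 15*9) = 858339/(2 - 135) = 858339/(-133) = 858339*(-1/133) = -858339/133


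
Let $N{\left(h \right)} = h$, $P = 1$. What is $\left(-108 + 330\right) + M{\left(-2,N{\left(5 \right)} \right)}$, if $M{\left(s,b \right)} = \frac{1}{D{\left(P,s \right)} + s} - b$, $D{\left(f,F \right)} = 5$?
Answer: $\frac{652}{3} \approx 217.33$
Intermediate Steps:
$M{\left(s,b \right)} = \frac{1}{5 + s} - b$
$\left(-108 + 330\right) + M{\left(-2,N{\left(5 \right)} \right)} = \left(-108 + 330\right) + \frac{1 - 25 - 5 \left(-2\right)}{5 - 2} = 222 + \frac{1 - 25 + 10}{3} = 222 + \frac{1}{3} \left(-14\right) = 222 - \frac{14}{3} = \frac{652}{3}$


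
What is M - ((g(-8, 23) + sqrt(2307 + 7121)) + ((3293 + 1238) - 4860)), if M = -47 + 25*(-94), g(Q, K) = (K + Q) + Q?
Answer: -2075 - 2*sqrt(2357) ≈ -2172.1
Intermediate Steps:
g(Q, K) = K + 2*Q
M = -2397 (M = -47 - 2350 = -2397)
M - ((g(-8, 23) + sqrt(2307 + 7121)) + ((3293 + 1238) - 4860)) = -2397 - (((23 + 2*(-8)) + sqrt(2307 + 7121)) + ((3293 + 1238) - 4860)) = -2397 - (((23 - 16) + sqrt(9428)) + (4531 - 4860)) = -2397 - ((7 + 2*sqrt(2357)) - 329) = -2397 - (-322 + 2*sqrt(2357)) = -2397 + (322 - 2*sqrt(2357)) = -2075 - 2*sqrt(2357)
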